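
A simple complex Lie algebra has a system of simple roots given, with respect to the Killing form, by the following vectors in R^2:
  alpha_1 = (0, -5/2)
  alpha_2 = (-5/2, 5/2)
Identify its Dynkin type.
B_2 (so(5))

Compute the Cartan integers a_ij = 2(alpha_i, alpha_j)/(alpha_j, alpha_j); the resulting 2x2 Cartan matrix is
[[2, -1], [-2, 2]].
The roots have two lengths (squared-length ratio 2:1); the short ones are alpha_{1}. The associated Dynkin diagram is a chain of 2 nodes with a double edge at one end; the terminal node there is the unique short simple root (B_2), so the type is B_2 (the algebra so(5)).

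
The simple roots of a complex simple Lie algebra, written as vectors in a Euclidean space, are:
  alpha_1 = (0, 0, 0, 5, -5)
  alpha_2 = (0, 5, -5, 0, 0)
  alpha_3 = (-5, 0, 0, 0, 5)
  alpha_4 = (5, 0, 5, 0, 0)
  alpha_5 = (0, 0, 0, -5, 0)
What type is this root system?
Compute the Cartan integers a_ij = 2(alpha_i, alpha_j)/(alpha_j, alpha_j); the resulting 5x5 Cartan matrix is
[[2, 0, -1, 0, -2], [0, 2, 0, -1, 0], [-1, 0, 2, -1, 0], [0, -1, -1, 2, 0], [-1, 0, 0, 0, 2]].
The roots have two lengths (squared-length ratio 2:1); the short ones are alpha_{5}. The associated Dynkin diagram is a chain of 5 nodes with a double edge at one end; the terminal node there is the unique short simple root (B_5), so the type is B_5 (the algebra so(11)).

B_5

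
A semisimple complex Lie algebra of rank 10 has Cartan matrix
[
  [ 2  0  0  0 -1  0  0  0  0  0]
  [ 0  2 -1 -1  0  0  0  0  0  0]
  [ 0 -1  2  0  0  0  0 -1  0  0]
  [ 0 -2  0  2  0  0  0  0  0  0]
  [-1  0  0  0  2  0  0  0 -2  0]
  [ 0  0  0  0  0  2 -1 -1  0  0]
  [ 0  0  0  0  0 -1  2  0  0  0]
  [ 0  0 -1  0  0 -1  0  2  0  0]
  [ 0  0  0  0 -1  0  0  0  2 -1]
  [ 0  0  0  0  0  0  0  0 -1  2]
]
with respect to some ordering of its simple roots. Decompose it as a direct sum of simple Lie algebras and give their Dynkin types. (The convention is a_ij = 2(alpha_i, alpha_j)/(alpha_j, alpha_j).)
The diagram associated to this matrix has two connected components: the simple roots {alpha_2, alpha_3, alpha_4, alpha_6, alpha_7, alpha_8} form a chain of 6 nodes with a double edge at one end; the terminal node there is the unique long simple root (C_6), and {alpha_1, alpha_5, alpha_9, alpha_10} form a chain of 4 nodes with a double edge between the middle two (F_4). A semisimple Lie algebra decomposes uniquely as the direct sum of simple ideals, one per connected component of its Dynkin diagram, so g ≅ C_6 ⊕ F_4 (dimension 78 + 52 = 130).

C6 ⊕ F4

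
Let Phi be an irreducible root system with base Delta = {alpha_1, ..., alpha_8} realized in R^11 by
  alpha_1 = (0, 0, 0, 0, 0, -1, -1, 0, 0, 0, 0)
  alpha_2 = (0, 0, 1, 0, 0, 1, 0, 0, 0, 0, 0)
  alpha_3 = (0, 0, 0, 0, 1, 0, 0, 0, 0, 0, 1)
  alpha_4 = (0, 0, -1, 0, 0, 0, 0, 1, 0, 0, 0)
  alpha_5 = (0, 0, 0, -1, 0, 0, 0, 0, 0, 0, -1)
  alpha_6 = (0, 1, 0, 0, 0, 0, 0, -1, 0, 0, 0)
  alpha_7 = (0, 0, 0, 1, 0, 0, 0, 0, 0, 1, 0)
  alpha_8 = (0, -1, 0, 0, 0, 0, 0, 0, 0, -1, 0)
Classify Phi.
A8

Compute the Cartan integers a_ij = 2(alpha_i, alpha_j)/(alpha_j, alpha_j); the resulting 8x8 Cartan matrix is
[[2, -1, 0, 0, 0, 0, 0, 0], [-1, 2, 0, -1, 0, 0, 0, 0], [0, 0, 2, 0, -1, 0, 0, 0], [0, -1, 0, 2, 0, -1, 0, 0], [0, 0, -1, 0, 2, 0, -1, 0], [0, 0, 0, -1, 0, 2, 0, -1], [0, 0, 0, 0, -1, 0, 2, -1], [0, 0, 0, 0, 0, -1, -1, 2]].
All simple roots have the same length, so the diagram is simply laced. The associated Dynkin diagram is a chain of 8 nodes with single edges (A_8), so the type is A_8 (the algebra sl(9)).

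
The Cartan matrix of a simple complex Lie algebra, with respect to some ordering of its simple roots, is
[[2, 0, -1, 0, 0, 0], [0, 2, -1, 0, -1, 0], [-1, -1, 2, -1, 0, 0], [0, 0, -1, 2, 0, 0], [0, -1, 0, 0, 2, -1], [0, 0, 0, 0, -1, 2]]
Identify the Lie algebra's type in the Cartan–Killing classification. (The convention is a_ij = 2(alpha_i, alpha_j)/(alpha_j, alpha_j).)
D6

The matrix has rank 6 with 2's on the diagonal. Reading the off-diagonal entries as Dynkin edges (a single edge where a_ij = a_ji = -1; a double or triple edge where a_ij * a_ji = 2 or 3), the diagram is a chain of 4 nodes with a fork of two nodes at one end (D_6). One simple-root ordering that puts it in standard form is (alpha_6, alpha_5, alpha_2, alpha_3, alpha_1, alpha_4). So the algebra is type D_6, i.e. so(12).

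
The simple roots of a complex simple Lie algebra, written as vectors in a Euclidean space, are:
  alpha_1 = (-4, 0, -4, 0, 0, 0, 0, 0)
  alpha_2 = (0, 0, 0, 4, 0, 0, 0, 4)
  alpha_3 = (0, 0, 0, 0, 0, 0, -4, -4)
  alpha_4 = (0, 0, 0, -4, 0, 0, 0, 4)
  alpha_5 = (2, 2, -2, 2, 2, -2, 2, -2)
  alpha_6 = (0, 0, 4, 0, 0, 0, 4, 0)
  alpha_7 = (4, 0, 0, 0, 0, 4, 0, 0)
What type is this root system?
Compute the Cartan integers a_ij = 2(alpha_i, alpha_j)/(alpha_j, alpha_j); the resulting 7x7 Cartan matrix is
[[2, 0, 0, 0, 0, -1, -1], [0, 2, -1, 0, 0, 0, 0], [0, -1, 2, -1, 0, -1, 0], [0, 0, -1, 2, -1, 0, 0], [0, 0, 0, -1, 2, 0, 0], [-1, 0, -1, 0, 0, 2, 0], [-1, 0, 0, 0, 0, 0, 2]].
All simple roots have the same length, so the diagram is simply laced. The associated Dynkin diagram is a chain of 6 nodes with one extra node attached to the third node from one end (E_7), so the type is E_7.

type E_7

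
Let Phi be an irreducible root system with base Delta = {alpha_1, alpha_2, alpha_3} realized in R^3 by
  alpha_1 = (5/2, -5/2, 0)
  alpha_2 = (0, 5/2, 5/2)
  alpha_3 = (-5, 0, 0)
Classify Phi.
C_3

Compute the Cartan integers a_ij = 2(alpha_i, alpha_j)/(alpha_j, alpha_j); the resulting 3x3 Cartan matrix is
[[2, -1, -1], [-1, 2, 0], [-2, 0, 2]].
The roots have two lengths (squared-length ratio 2:1); the short ones are alpha_{1,2}. The associated Dynkin diagram is a chain of 3 nodes with a double edge at one end; the terminal node there is the unique long simple root (C_3), so the type is C_3 (the algebra sp(6)).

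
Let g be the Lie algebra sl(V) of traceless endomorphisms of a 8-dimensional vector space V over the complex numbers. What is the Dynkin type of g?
This is sl(8), which has dimension 8^2 - 1 = 63 and rank 8 - 1 = 7 (a Cartan subalgebra is the diagonal traceless matrices). In the classification of classical Lie algebras, the special linear algebra sl(n+1) has type A_n; here n = 7, so the Dynkin diagram is a chain of 7 nodes with single edges (A_7). Hence the type is A_7.

type A_7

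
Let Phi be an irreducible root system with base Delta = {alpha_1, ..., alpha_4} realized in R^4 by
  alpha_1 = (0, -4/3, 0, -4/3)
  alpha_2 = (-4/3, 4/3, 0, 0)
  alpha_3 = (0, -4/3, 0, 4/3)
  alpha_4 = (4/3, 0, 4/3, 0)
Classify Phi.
Compute the Cartan integers a_ij = 2(alpha_i, alpha_j)/(alpha_j, alpha_j); the resulting 4x4 Cartan matrix is
[[2, -1, 0, 0], [-1, 2, -1, -1], [0, -1, 2, 0], [0, -1, 0, 2]].
All simple roots have the same length, so the diagram is simply laced. The associated Dynkin diagram is a chain of 2 nodes with a fork of two nodes at one end (D_4), so the type is D_4 (the algebra so(8)).

type D_4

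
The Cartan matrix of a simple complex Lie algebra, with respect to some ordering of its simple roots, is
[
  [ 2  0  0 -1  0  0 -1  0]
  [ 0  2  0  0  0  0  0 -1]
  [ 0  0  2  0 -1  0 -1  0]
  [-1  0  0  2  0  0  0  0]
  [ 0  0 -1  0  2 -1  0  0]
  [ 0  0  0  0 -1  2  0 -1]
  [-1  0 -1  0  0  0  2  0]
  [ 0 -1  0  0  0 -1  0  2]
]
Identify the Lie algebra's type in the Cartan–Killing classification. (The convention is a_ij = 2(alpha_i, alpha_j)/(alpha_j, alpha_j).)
The matrix has rank 8 with 2's on the diagonal. Reading the off-diagonal entries as Dynkin edges (a single edge where a_ij = a_ji = -1; a double or triple edge where a_ij * a_ji = 2 or 3), the diagram is a chain of 8 nodes with single edges (A_8). One simple-root ordering that puts it in standard form is (alpha_2, alpha_8, alpha_6, alpha_5, alpha_3, alpha_7, alpha_1, alpha_4). So the algebra is type A_8, i.e. sl(9).

A8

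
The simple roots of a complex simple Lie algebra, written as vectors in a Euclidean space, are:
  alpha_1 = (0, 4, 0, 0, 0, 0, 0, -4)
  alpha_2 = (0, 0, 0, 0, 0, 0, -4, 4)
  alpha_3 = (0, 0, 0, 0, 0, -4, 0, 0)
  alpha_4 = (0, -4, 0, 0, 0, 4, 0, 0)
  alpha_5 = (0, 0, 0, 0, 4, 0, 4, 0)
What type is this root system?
B_5 (so(11))

Compute the Cartan integers a_ij = 2(alpha_i, alpha_j)/(alpha_j, alpha_j); the resulting 5x5 Cartan matrix is
[[2, -1, 0, -1, 0], [-1, 2, 0, 0, -1], [0, 0, 2, -1, 0], [-1, 0, -2, 2, 0], [0, -1, 0, 0, 2]].
The roots have two lengths (squared-length ratio 2:1); the short ones are alpha_{3}. The associated Dynkin diagram is a chain of 5 nodes with a double edge at one end; the terminal node there is the unique short simple root (B_5), so the type is B_5 (the algebra so(11)).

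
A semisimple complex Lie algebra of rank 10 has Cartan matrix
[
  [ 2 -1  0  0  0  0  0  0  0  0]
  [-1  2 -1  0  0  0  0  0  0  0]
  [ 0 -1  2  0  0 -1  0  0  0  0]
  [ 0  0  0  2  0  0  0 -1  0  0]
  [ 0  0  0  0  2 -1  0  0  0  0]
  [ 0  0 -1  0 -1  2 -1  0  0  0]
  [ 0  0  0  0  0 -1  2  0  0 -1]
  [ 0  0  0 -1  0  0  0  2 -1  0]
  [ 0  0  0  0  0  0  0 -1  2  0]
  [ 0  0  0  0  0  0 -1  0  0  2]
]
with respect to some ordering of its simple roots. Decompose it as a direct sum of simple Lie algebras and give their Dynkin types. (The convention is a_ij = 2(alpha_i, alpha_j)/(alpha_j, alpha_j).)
type A_3 ⊕ type E_7

The diagram associated to this matrix has two connected components: the simple roots {alpha_4, alpha_8, alpha_9} form a chain of 3 nodes with single edges (A_3), and {alpha_1, alpha_2, alpha_3, alpha_5, alpha_6, alpha_7, alpha_10} form a chain of 6 nodes with one extra node attached to the third node from one end (E_7). A semisimple Lie algebra decomposes uniquely as the direct sum of simple ideals, one per connected component of its Dynkin diagram, so g ≅ A_3 ⊕ E_7 (dimension 15 + 133 = 148).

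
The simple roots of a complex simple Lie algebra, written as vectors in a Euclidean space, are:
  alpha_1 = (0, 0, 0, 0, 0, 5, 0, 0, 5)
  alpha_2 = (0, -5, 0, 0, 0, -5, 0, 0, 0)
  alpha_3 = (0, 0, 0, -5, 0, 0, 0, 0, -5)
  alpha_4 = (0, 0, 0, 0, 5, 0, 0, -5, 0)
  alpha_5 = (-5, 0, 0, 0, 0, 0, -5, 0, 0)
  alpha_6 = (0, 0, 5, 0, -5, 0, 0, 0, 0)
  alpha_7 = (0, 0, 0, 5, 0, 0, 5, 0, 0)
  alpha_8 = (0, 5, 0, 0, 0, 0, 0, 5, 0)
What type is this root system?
Compute the Cartan integers a_ij = 2(alpha_i, alpha_j)/(alpha_j, alpha_j); the resulting 8x8 Cartan matrix is
[[2, -1, -1, 0, 0, 0, 0, 0], [-1, 2, 0, 0, 0, 0, 0, -1], [-1, 0, 2, 0, 0, 0, -1, 0], [0, 0, 0, 2, 0, -1, 0, -1], [0, 0, 0, 0, 2, 0, -1, 0], [0, 0, 0, -1, 0, 2, 0, 0], [0, 0, -1, 0, -1, 0, 2, 0], [0, -1, 0, -1, 0, 0, 0, 2]].
All simple roots have the same length, so the diagram is simply laced. The associated Dynkin diagram is a chain of 8 nodes with single edges (A_8), so the type is A_8 (the algebra sl(9)).

A_8 (sl(9))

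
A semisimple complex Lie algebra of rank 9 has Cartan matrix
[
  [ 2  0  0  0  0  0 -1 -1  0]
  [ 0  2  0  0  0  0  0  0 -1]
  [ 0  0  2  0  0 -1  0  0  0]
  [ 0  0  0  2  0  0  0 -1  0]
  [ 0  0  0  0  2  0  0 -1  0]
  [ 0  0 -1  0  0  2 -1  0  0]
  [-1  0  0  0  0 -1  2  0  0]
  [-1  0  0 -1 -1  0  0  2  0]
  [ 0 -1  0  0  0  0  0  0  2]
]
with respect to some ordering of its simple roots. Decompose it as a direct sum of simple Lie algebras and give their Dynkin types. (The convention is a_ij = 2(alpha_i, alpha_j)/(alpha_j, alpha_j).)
type A_2 + type D_7

The diagram associated to this matrix has two connected components: the simple roots {alpha_2, alpha_9} form a chain of 2 nodes with single edges (A_2), and {alpha_1, alpha_3, alpha_4, alpha_5, alpha_6, alpha_7, alpha_8} form a chain of 5 nodes with a fork of two nodes at one end (D_7). A semisimple Lie algebra decomposes uniquely as the direct sum of simple ideals, one per connected component of its Dynkin diagram, so g ≅ A_2 ⊕ D_7 (dimension 8 + 91 = 99).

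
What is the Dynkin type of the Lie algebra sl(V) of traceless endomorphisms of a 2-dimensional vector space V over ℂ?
A1

This is sl(2), which has dimension 2^2 - 1 = 3 and rank 2 - 1 = 1 (a Cartan subalgebra is the diagonal traceless matrices). In the classification of classical Lie algebras, the special linear algebra sl(n+1) has type A_n; here n = 1, so the Dynkin diagram is a chain of 1 nodes with single edges (A_1). Hence the type is A_1.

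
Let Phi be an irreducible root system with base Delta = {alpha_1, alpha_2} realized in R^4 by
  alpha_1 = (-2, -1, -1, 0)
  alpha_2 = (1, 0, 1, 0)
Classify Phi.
G_2

Compute the Cartan integers a_ij = 2(alpha_i, alpha_j)/(alpha_j, alpha_j); the resulting 2x2 Cartan matrix is
[[2, -3], [-1, 2]].
The roots have two lengths (squared-length ratio 3:1); the short ones are alpha_{2}. The associated Dynkin diagram is two nodes joined by a triple edge (G_2), so the type is G_2.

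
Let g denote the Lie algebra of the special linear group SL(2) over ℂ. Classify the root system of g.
type A_1

This is sl(2), which has dimension 2^2 - 1 = 3 and rank 2 - 1 = 1 (a Cartan subalgebra is the diagonal traceless matrices). In the classification of classical Lie algebras, the special linear algebra sl(n+1) has type A_n; here n = 1, so the Dynkin diagram is a chain of 1 nodes with single edges (A_1). Hence the type is A_1.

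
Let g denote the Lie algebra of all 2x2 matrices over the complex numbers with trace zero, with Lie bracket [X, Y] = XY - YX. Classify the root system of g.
A_1 (sl(2))

This is sl(2), which has dimension 2^2 - 1 = 3 and rank 2 - 1 = 1 (a Cartan subalgebra is the diagonal traceless matrices). In the classification of classical Lie algebras, the special linear algebra sl(n+1) has type A_n; here n = 1, so the Dynkin diagram is a chain of 1 nodes with single edges (A_1). Hence the type is A_1.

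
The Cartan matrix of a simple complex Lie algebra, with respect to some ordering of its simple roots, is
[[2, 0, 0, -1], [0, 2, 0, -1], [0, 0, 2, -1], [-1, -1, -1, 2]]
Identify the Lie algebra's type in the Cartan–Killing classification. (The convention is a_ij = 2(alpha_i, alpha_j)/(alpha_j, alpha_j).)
The matrix has rank 4 with 2's on the diagonal. Reading the off-diagonal entries as Dynkin edges (a single edge where a_ij = a_ji = -1; a double or triple edge where a_ij * a_ji = 2 or 3), the diagram is a chain of 2 nodes with a fork of two nodes at one end (D_4). One simple-root ordering that puts it in standard form is (alpha_1, alpha_4, alpha_2, alpha_3). So the algebra is type D_4, i.e. so(8).

type D_4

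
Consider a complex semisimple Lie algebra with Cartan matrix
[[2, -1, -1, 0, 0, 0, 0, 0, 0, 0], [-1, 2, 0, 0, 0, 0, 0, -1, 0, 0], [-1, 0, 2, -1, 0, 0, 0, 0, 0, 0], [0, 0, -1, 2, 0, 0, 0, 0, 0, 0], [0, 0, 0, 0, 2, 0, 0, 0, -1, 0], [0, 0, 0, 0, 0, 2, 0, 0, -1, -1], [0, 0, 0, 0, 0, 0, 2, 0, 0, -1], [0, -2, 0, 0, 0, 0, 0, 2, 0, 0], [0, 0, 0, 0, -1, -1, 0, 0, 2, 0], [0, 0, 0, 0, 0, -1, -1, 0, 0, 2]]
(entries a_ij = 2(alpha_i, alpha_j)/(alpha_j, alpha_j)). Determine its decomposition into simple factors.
The diagram associated to this matrix has two connected components: the simple roots {alpha_5, alpha_6, alpha_7, alpha_9, alpha_10} form a chain of 5 nodes with single edges (A_5), and {alpha_1, alpha_2, alpha_3, alpha_4, alpha_8} form a chain of 5 nodes with a double edge at one end; the terminal node there is the unique long simple root (C_5). A semisimple Lie algebra decomposes uniquely as the direct sum of simple ideals, one per connected component of its Dynkin diagram, so g ≅ A_5 ⊕ C_5 (dimension 35 + 55 = 90).

type A_5 ⊕ type C_5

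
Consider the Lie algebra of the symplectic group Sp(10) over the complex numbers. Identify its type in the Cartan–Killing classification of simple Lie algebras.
This is sp(10), which has dimension 10(10+1)/2 = 55 and rank 10/2 = 5. In the classification of classical Lie algebras, the symplectic algebra sp(2n) has type C_n; here n = 5, so the Dynkin diagram is a chain of 5 nodes with a double edge at one end; the terminal node there is the unique long simple root (C_5). Hence the type is C_5.

C_5 (sp(10))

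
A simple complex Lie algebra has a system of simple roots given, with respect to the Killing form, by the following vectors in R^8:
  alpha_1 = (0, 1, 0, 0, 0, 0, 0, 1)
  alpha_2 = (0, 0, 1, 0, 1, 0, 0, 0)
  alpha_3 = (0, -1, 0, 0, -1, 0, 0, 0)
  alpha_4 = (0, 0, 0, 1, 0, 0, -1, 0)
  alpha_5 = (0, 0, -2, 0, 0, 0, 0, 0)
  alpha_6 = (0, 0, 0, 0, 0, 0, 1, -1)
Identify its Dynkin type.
C6

Compute the Cartan integers a_ij = 2(alpha_i, alpha_j)/(alpha_j, alpha_j); the resulting 6x6 Cartan matrix is
[[2, 0, -1, 0, 0, -1], [0, 2, -1, 0, -1, 0], [-1, -1, 2, 0, 0, 0], [0, 0, 0, 2, 0, -1], [0, -2, 0, 0, 2, 0], [-1, 0, 0, -1, 0, 2]].
The roots have two lengths (squared-length ratio 2:1); the short ones are alpha_{1,2,3,4,6}. The associated Dynkin diagram is a chain of 6 nodes with a double edge at one end; the terminal node there is the unique long simple root (C_6), so the type is C_6 (the algebra sp(12)).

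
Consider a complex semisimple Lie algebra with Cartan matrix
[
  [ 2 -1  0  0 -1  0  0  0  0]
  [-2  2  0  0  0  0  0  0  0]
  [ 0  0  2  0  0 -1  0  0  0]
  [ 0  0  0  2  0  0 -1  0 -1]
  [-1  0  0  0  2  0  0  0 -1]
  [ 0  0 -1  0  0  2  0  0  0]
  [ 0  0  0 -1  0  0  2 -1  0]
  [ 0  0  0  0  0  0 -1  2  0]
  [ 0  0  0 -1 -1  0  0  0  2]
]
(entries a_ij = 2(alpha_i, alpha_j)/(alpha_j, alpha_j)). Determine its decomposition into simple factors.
A_2 ⊕ C_7

The diagram associated to this matrix has two connected components: the simple roots {alpha_3, alpha_6} form a chain of 2 nodes with single edges (A_2), and {alpha_1, alpha_2, alpha_4, alpha_5, alpha_7, alpha_8, alpha_9} form a chain of 7 nodes with a double edge at one end; the terminal node there is the unique long simple root (C_7). A semisimple Lie algebra decomposes uniquely as the direct sum of simple ideals, one per connected component of its Dynkin diagram, so g ≅ A_2 ⊕ C_7 (dimension 8 + 105 = 113).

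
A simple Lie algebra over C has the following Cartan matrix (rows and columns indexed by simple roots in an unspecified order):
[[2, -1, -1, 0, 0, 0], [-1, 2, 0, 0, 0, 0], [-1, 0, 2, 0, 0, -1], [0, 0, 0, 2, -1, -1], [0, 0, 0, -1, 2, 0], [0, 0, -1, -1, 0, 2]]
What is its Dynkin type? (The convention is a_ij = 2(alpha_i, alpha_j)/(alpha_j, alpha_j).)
The matrix has rank 6 with 2's on the diagonal. Reading the off-diagonal entries as Dynkin edges (a single edge where a_ij = a_ji = -1; a double or triple edge where a_ij * a_ji = 2 or 3), the diagram is a chain of 6 nodes with single edges (A_6). One simple-root ordering that puts it in standard form is (alpha_5, alpha_4, alpha_6, alpha_3, alpha_1, alpha_2). So the algebra is type A_6, i.e. sl(7).

A6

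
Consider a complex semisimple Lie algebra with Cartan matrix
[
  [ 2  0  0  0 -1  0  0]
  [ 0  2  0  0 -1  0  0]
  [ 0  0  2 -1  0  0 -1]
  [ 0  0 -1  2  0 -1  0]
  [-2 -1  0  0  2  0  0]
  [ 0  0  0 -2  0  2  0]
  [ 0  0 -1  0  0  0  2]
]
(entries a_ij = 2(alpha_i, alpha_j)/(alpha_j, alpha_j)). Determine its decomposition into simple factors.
The diagram associated to this matrix has two connected components: the simple roots {alpha_1, alpha_2, alpha_5} form a chain of 3 nodes with a double edge at one end; the terminal node there is the unique short simple root (B_3), and {alpha_3, alpha_4, alpha_6, alpha_7} form a chain of 4 nodes with a double edge at one end; the terminal node there is the unique long simple root (C_4). A semisimple Lie algebra decomposes uniquely as the direct sum of simple ideals, one per connected component of its Dynkin diagram, so g ≅ B_3 ⊕ C_4 (dimension 21 + 36 = 57).

type B_3 ⊕ type C_4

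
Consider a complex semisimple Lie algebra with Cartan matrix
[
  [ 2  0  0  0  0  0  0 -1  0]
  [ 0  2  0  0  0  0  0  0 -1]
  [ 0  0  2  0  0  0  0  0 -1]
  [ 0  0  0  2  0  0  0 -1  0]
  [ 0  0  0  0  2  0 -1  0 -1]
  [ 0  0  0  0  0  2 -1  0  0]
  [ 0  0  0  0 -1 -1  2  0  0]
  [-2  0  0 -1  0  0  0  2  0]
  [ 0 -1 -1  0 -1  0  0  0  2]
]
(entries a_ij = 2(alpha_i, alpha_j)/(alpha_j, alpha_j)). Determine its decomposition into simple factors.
type B_3 ⊕ type D_6

The diagram associated to this matrix has two connected components: the simple roots {alpha_1, alpha_4, alpha_8} form a chain of 3 nodes with a double edge at one end; the terminal node there is the unique short simple root (B_3), and {alpha_2, alpha_3, alpha_5, alpha_6, alpha_7, alpha_9} form a chain of 4 nodes with a fork of two nodes at one end (D_6). A semisimple Lie algebra decomposes uniquely as the direct sum of simple ideals, one per connected component of its Dynkin diagram, so g ≅ B_3 ⊕ D_6 (dimension 21 + 66 = 87).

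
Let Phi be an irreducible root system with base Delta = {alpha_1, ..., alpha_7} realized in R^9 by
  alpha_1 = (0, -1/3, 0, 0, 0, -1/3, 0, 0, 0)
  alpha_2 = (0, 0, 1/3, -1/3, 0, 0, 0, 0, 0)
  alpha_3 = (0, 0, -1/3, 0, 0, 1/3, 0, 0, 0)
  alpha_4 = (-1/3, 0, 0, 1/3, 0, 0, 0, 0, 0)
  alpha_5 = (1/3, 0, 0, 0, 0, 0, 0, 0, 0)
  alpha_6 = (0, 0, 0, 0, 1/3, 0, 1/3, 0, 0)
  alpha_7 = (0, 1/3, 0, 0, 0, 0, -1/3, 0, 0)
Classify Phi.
Compute the Cartan integers a_ij = 2(alpha_i, alpha_j)/(alpha_j, alpha_j); the resulting 7x7 Cartan matrix is
[[2, 0, -1, 0, 0, 0, -1], [0, 2, -1, -1, 0, 0, 0], [-1, -1, 2, 0, 0, 0, 0], [0, -1, 0, 2, -2, 0, 0], [0, 0, 0, -1, 2, 0, 0], [0, 0, 0, 0, 0, 2, -1], [-1, 0, 0, 0, 0, -1, 2]].
The roots have two lengths (squared-length ratio 2:1); the short ones are alpha_{5}. The associated Dynkin diagram is a chain of 7 nodes with a double edge at one end; the terminal node there is the unique short simple root (B_7), so the type is B_7 (the algebra so(15)).

type B_7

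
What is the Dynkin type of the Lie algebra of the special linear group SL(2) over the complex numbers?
A_1 (sl(2))

This is sl(2), which has dimension 2^2 - 1 = 3 and rank 2 - 1 = 1 (a Cartan subalgebra is the diagonal traceless matrices). In the classification of classical Lie algebras, the special linear algebra sl(n+1) has type A_n; here n = 1, so the Dynkin diagram is a chain of 1 nodes with single edges (A_1). Hence the type is A_1.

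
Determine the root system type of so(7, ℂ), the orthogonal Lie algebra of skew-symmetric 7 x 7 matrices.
This is so(7) with 7 odd, which has dimension 7(7-1)/2 = 21 and rank (7-1)/2 = 3. In the classification of classical Lie algebras, the orthogonal algebra so(2n+1) in an odd number of variables has type B_n; here n = 3, so the Dynkin diagram is a chain of 3 nodes with a double edge at one end; the terminal node there is the unique short simple root (B_3). Hence the type is B_3.

B_3 (so(7))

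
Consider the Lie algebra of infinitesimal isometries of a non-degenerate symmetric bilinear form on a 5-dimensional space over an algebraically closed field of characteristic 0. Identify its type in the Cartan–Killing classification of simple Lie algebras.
This is so(5) with 5 odd, which has dimension 5(5-1)/2 = 10 and rank (5-1)/2 = 2. In the classification of classical Lie algebras, the orthogonal algebra so(2n+1) in an odd number of variables has type B_n; here n = 2, so the Dynkin diagram is a chain of 2 nodes with a double edge at one end; the terminal node there is the unique short simple root (B_2). Hence the type is B_2.

B_2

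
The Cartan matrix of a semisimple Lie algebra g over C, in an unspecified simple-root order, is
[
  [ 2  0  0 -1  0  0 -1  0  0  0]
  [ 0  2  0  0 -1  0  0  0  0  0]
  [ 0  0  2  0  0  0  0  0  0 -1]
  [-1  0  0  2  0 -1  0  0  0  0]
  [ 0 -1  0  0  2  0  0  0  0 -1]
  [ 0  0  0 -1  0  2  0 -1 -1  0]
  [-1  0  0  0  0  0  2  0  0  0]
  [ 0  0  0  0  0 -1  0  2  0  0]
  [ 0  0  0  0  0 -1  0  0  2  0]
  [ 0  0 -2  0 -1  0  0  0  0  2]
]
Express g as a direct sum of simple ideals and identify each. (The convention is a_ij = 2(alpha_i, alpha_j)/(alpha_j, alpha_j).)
The diagram associated to this matrix has two connected components: the simple roots {alpha_2, alpha_3, alpha_5, alpha_10} form a chain of 4 nodes with a double edge at one end; the terminal node there is the unique short simple root (B_4), and {alpha_1, alpha_4, alpha_6, alpha_7, alpha_8, alpha_9} form a chain of 4 nodes with a fork of two nodes at one end (D_6). A semisimple Lie algebra decomposes uniquely as the direct sum of simple ideals, one per connected component of its Dynkin diagram, so g ≅ B_4 ⊕ D_6 (dimension 36 + 66 = 102).

B_4 (so(9)) ⊕ D_6 (so(12))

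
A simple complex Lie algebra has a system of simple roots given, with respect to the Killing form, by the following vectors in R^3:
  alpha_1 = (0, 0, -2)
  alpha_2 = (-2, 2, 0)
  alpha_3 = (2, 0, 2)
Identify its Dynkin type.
type B_3

Compute the Cartan integers a_ij = 2(alpha_i, alpha_j)/(alpha_j, alpha_j); the resulting 3x3 Cartan matrix is
[[2, 0, -1], [0, 2, -1], [-2, -1, 2]].
The roots have two lengths (squared-length ratio 2:1); the short ones are alpha_{1}. The associated Dynkin diagram is a chain of 3 nodes with a double edge at one end; the terminal node there is the unique short simple root (B_3), so the type is B_3 (the algebra so(7)).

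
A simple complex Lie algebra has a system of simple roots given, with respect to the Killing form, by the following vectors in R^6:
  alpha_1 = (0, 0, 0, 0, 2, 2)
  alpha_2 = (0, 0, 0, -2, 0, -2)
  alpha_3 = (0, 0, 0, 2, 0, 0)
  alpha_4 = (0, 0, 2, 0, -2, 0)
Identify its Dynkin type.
Compute the Cartan integers a_ij = 2(alpha_i, alpha_j)/(alpha_j, alpha_j); the resulting 4x4 Cartan matrix is
[[2, -1, 0, -1], [-1, 2, -2, 0], [0, -1, 2, 0], [-1, 0, 0, 2]].
The roots have two lengths (squared-length ratio 2:1); the short ones are alpha_{3}. The associated Dynkin diagram is a chain of 4 nodes with a double edge at one end; the terminal node there is the unique short simple root (B_4), so the type is B_4 (the algebra so(9)).

type B_4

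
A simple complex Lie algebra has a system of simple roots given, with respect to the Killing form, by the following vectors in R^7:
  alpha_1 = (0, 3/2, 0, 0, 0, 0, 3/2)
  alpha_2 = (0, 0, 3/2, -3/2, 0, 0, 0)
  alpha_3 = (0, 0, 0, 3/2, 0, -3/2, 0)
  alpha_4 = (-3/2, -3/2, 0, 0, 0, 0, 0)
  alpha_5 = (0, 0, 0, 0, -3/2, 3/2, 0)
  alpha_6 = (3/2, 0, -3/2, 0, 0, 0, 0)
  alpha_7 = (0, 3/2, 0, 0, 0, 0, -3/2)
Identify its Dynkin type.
Compute the Cartan integers a_ij = 2(alpha_i, alpha_j)/(alpha_j, alpha_j); the resulting 7x7 Cartan matrix is
[[2, 0, 0, -1, 0, 0, 0], [0, 2, -1, 0, 0, -1, 0], [0, -1, 2, 0, -1, 0, 0], [-1, 0, 0, 2, 0, -1, -1], [0, 0, -1, 0, 2, 0, 0], [0, -1, 0, -1, 0, 2, 0], [0, 0, 0, -1, 0, 0, 2]].
All simple roots have the same length, so the diagram is simply laced. The associated Dynkin diagram is a chain of 5 nodes with a fork of two nodes at one end (D_7), so the type is D_7 (the algebra so(14)).

D_7 (so(14))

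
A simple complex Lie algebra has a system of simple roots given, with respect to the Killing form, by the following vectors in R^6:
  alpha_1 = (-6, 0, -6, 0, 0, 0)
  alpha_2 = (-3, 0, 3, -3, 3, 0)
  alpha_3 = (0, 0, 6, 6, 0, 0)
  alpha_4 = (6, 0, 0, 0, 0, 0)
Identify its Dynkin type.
F_4

Compute the Cartan integers a_ij = 2(alpha_i, alpha_j)/(alpha_j, alpha_j); the resulting 4x4 Cartan matrix is
[[2, 0, -1, -2], [0, 2, 0, -1], [-1, 0, 2, 0], [-1, -1, 0, 2]].
The roots have two lengths (squared-length ratio 2:1); the short ones are alpha_{2,4}. The associated Dynkin diagram is a chain of 4 nodes with a double edge between the middle two (F_4), so the type is F_4.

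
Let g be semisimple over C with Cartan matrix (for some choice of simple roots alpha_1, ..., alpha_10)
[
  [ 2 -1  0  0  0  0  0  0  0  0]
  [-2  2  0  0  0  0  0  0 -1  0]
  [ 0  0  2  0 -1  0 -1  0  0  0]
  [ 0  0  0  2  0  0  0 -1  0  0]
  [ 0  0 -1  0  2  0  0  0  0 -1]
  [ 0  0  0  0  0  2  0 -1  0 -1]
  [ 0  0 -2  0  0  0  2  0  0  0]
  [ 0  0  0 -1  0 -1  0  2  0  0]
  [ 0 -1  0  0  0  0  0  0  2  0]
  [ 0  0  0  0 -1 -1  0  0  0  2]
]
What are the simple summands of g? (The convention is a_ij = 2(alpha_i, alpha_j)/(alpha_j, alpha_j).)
The diagram associated to this matrix has two connected components: the simple roots {alpha_1, alpha_2, alpha_9} form a chain of 3 nodes with a double edge at one end; the terminal node there is the unique short simple root (B_3), and {alpha_3, alpha_4, alpha_5, alpha_6, alpha_7, alpha_8, alpha_10} form a chain of 7 nodes with a double edge at one end; the terminal node there is the unique long simple root (C_7). A semisimple Lie algebra decomposes uniquely as the direct sum of simple ideals, one per connected component of its Dynkin diagram, so g ≅ B_3 ⊕ C_7 (dimension 21 + 105 = 126).

B_3 (so(7)) ⊕ C_7 (sp(14))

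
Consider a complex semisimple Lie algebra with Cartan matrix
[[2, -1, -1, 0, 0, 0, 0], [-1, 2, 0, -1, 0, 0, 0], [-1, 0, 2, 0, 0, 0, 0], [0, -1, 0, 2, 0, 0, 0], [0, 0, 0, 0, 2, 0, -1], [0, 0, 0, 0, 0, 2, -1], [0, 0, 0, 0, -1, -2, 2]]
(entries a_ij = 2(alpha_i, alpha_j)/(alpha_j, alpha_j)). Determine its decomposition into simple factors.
A4 + B3

The diagram associated to this matrix has two connected components: the simple roots {alpha_1, alpha_2, alpha_3, alpha_4} form a chain of 4 nodes with single edges (A_4), and {alpha_5, alpha_6, alpha_7} form a chain of 3 nodes with a double edge at one end; the terminal node there is the unique short simple root (B_3). A semisimple Lie algebra decomposes uniquely as the direct sum of simple ideals, one per connected component of its Dynkin diagram, so g ≅ A_4 ⊕ B_3 (dimension 24 + 21 = 45).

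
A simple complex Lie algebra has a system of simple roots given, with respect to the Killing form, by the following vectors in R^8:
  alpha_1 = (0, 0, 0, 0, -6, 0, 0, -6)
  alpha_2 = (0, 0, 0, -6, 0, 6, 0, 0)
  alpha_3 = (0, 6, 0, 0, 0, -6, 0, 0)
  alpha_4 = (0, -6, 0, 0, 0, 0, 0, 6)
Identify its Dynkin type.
A4

Compute the Cartan integers a_ij = 2(alpha_i, alpha_j)/(alpha_j, alpha_j); the resulting 4x4 Cartan matrix is
[[2, 0, 0, -1], [0, 2, -1, 0], [0, -1, 2, -1], [-1, 0, -1, 2]].
All simple roots have the same length, so the diagram is simply laced. The associated Dynkin diagram is a chain of 4 nodes with single edges (A_4), so the type is A_4 (the algebra sl(5)).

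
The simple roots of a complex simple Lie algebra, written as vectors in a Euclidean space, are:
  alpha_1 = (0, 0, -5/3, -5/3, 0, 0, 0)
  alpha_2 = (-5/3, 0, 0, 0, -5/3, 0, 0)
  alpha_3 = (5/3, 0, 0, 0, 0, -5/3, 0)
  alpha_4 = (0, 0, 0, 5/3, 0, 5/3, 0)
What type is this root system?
type A_4

Compute the Cartan integers a_ij = 2(alpha_i, alpha_j)/(alpha_j, alpha_j); the resulting 4x4 Cartan matrix is
[[2, 0, 0, -1], [0, 2, -1, 0], [0, -1, 2, -1], [-1, 0, -1, 2]].
All simple roots have the same length, so the diagram is simply laced. The associated Dynkin diagram is a chain of 4 nodes with single edges (A_4), so the type is A_4 (the algebra sl(5)).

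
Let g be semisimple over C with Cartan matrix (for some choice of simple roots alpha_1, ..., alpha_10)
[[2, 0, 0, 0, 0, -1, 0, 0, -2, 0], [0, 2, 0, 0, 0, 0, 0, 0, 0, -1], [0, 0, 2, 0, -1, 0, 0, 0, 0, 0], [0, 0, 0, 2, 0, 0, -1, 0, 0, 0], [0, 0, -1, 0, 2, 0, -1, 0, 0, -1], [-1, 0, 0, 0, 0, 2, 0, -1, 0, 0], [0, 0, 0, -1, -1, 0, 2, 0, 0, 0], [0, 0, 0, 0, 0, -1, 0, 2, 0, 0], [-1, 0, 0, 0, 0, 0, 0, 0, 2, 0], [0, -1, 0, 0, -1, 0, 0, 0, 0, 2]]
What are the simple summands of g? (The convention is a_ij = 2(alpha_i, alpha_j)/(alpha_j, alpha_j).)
B_4 (so(9)) + E_6

The diagram associated to this matrix has two connected components: the simple roots {alpha_1, alpha_6, alpha_8, alpha_9} form a chain of 4 nodes with a double edge at one end; the terminal node there is the unique short simple root (B_4), and {alpha_2, alpha_3, alpha_4, alpha_5, alpha_7, alpha_10} form a chain of 5 nodes with one extra node attached to the third node from one end (E_6). A semisimple Lie algebra decomposes uniquely as the direct sum of simple ideals, one per connected component of its Dynkin diagram, so g ≅ B_4 ⊕ E_6 (dimension 36 + 78 = 114).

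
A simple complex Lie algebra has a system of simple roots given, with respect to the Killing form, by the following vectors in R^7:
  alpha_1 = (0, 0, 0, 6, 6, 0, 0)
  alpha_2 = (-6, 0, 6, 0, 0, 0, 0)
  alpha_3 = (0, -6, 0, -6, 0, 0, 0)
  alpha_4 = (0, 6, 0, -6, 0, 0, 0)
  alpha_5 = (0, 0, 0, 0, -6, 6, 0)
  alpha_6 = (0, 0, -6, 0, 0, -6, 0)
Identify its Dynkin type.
D_6

Compute the Cartan integers a_ij = 2(alpha_i, alpha_j)/(alpha_j, alpha_j); the resulting 6x6 Cartan matrix is
[[2, 0, -1, -1, -1, 0], [0, 2, 0, 0, 0, -1], [-1, 0, 2, 0, 0, 0], [-1, 0, 0, 2, 0, 0], [-1, 0, 0, 0, 2, -1], [0, -1, 0, 0, -1, 2]].
All simple roots have the same length, so the diagram is simply laced. The associated Dynkin diagram is a chain of 4 nodes with a fork of two nodes at one end (D_6), so the type is D_6 (the algebra so(12)).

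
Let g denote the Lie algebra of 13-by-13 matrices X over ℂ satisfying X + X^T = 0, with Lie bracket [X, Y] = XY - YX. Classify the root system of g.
This is so(13) with 13 odd, which has dimension 13(13-1)/2 = 78 and rank (13-1)/2 = 6. In the classification of classical Lie algebras, the orthogonal algebra so(2n+1) in an odd number of variables has type B_n; here n = 6, so the Dynkin diagram is a chain of 6 nodes with a double edge at one end; the terminal node there is the unique short simple root (B_6). Hence the type is B_6.

B_6 (so(13))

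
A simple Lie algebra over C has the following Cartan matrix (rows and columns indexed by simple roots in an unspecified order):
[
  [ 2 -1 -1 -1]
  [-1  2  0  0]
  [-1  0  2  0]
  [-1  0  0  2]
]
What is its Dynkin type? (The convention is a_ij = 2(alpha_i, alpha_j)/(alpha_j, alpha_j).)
D_4

The matrix has rank 4 with 2's on the diagonal. Reading the off-diagonal entries as Dynkin edges (a single edge where a_ij = a_ji = -1; a double or triple edge where a_ij * a_ji = 2 or 3), the diagram is a chain of 2 nodes with a fork of two nodes at one end (D_4). One simple-root ordering that puts it in standard form is (alpha_4, alpha_1, alpha_3, alpha_2). So the algebra is type D_4, i.e. so(8).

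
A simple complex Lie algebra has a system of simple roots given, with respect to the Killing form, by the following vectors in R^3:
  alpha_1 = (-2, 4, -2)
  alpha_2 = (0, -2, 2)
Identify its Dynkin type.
G2

Compute the Cartan integers a_ij = 2(alpha_i, alpha_j)/(alpha_j, alpha_j); the resulting 2x2 Cartan matrix is
[[2, -3], [-1, 2]].
The roots have two lengths (squared-length ratio 3:1); the short ones are alpha_{2}. The associated Dynkin diagram is two nodes joined by a triple edge (G_2), so the type is G_2.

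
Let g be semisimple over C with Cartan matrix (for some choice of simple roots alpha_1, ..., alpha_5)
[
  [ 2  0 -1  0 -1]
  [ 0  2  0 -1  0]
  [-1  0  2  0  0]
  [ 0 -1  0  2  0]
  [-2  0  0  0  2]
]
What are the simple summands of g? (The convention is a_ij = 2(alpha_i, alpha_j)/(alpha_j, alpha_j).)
The diagram associated to this matrix has two connected components: the simple roots {alpha_2, alpha_4} form a chain of 2 nodes with single edges (A_2), and {alpha_1, alpha_3, alpha_5} form a chain of 3 nodes with a double edge at one end; the terminal node there is the unique long simple root (C_3). A semisimple Lie algebra decomposes uniquely as the direct sum of simple ideals, one per connected component of its Dynkin diagram, so g ≅ A_2 ⊕ C_3 (dimension 8 + 21 = 29).

A_2 + C_3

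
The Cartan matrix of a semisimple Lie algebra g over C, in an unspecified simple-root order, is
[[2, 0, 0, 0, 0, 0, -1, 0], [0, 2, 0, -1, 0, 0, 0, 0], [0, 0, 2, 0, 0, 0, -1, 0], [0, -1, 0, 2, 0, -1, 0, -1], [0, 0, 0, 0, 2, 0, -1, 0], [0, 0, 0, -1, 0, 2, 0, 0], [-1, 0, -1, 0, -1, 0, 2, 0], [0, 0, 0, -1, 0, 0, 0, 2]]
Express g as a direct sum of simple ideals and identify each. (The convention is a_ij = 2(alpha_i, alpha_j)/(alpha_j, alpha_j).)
D_4 (so(8)) ⊕ D_4 (so(8))

The diagram associated to this matrix has two connected components: the simple roots {alpha_2, alpha_4, alpha_6, alpha_8} form a chain of 2 nodes with a fork of two nodes at one end (D_4), and {alpha_1, alpha_3, alpha_5, alpha_7} form a chain of 2 nodes with a fork of two nodes at one end (D_4). A semisimple Lie algebra decomposes uniquely as the direct sum of simple ideals, one per connected component of its Dynkin diagram, so g ≅ D_4 ⊕ D_4 (dimension 28 + 28 = 56).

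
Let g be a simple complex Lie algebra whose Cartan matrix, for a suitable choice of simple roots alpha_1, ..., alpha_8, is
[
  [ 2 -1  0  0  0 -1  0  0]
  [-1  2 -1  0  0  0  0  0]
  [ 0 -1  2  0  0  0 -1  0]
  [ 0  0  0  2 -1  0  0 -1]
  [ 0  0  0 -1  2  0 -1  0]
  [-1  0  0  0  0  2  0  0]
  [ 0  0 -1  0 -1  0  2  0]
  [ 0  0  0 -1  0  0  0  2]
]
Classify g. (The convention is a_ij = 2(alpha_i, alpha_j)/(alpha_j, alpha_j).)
The matrix has rank 8 with 2's on the diagonal. Reading the off-diagonal entries as Dynkin edges (a single edge where a_ij = a_ji = -1; a double or triple edge where a_ij * a_ji = 2 or 3), the diagram is a chain of 8 nodes with single edges (A_8). One simple-root ordering that puts it in standard form is (alpha_6, alpha_1, alpha_2, alpha_3, alpha_7, alpha_5, alpha_4, alpha_8). So the algebra is type A_8, i.e. sl(9).

type A_8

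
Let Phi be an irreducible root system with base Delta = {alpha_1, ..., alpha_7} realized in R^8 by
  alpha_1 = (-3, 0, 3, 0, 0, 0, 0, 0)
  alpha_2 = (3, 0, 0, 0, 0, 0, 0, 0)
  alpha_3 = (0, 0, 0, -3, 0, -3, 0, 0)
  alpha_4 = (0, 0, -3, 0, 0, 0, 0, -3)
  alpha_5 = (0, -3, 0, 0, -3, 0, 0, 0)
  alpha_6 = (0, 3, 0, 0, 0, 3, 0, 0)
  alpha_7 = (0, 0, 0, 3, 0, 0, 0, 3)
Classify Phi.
Compute the Cartan integers a_ij = 2(alpha_i, alpha_j)/(alpha_j, alpha_j); the resulting 7x7 Cartan matrix is
[[2, -2, 0, -1, 0, 0, 0], [-1, 2, 0, 0, 0, 0, 0], [0, 0, 2, 0, 0, -1, -1], [-1, 0, 0, 2, 0, 0, -1], [0, 0, 0, 0, 2, -1, 0], [0, 0, -1, 0, -1, 2, 0], [0, 0, -1, -1, 0, 0, 2]].
The roots have two lengths (squared-length ratio 2:1); the short ones are alpha_{2}. The associated Dynkin diagram is a chain of 7 nodes with a double edge at one end; the terminal node there is the unique short simple root (B_7), so the type is B_7 (the algebra so(15)).

type B_7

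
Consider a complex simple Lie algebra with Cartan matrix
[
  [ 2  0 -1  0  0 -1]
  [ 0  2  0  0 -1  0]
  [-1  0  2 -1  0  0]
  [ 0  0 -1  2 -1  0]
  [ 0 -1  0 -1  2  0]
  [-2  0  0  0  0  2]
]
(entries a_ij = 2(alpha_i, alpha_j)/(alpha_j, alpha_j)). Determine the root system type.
C_6

The matrix has rank 6 with 2's on the diagonal. Reading the off-diagonal entries as Dynkin edges (a single edge where a_ij = a_ji = -1; a double or triple edge where a_ij * a_ji = 2 or 3), the diagram is a chain of 6 nodes with a double edge at one end; the terminal node there is the unique long simple root (C_6). One simple-root ordering that puts it in standard form is (alpha_2, alpha_5, alpha_4, alpha_3, alpha_1, alpha_6). So the algebra is type C_6, i.e. sp(12).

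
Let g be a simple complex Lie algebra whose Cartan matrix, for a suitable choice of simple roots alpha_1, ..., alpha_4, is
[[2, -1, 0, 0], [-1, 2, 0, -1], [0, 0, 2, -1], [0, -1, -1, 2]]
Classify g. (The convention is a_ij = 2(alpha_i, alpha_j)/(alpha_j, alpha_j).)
The matrix has rank 4 with 2's on the diagonal. Reading the off-diagonal entries as Dynkin edges (a single edge where a_ij = a_ji = -1; a double or triple edge where a_ij * a_ji = 2 or 3), the diagram is a chain of 4 nodes with single edges (A_4). One simple-root ordering that puts it in standard form is (alpha_3, alpha_4, alpha_2, alpha_1). So the algebra is type A_4, i.e. sl(5).

type A_4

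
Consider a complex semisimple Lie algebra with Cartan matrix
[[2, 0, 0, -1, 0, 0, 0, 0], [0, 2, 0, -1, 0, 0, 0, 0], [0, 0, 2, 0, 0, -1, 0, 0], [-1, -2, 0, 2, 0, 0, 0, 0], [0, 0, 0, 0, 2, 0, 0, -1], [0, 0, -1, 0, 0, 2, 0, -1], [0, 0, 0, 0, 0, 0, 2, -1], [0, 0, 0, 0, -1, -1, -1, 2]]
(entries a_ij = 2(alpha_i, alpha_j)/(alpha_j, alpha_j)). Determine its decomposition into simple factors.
The diagram associated to this matrix has two connected components: the simple roots {alpha_1, alpha_2, alpha_4} form a chain of 3 nodes with a double edge at one end; the terminal node there is the unique short simple root (B_3), and {alpha_3, alpha_5, alpha_6, alpha_7, alpha_8} form a chain of 3 nodes with a fork of two nodes at one end (D_5). A semisimple Lie algebra decomposes uniquely as the direct sum of simple ideals, one per connected component of its Dynkin diagram, so g ≅ B_3 ⊕ D_5 (dimension 21 + 45 = 66).

type B_3 ⊕ type D_5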